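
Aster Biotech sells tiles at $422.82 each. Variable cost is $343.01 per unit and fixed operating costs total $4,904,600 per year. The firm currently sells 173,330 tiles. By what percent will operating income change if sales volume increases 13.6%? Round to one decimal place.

At 173,330 units, contribution = 173,330 × $79.81 = $13,833,467.30.
Operating income = contribution − fixed costs = $13,833,467.30 − $4,904,600 = $8,928,867.30.
DOL = contribution ÷ EBIT = $13,833,467.30 ÷ $8,928,867.30 = 1.5493.
Operating income changes by 1.5493 × +13.6% = +21.1%.

+21.1%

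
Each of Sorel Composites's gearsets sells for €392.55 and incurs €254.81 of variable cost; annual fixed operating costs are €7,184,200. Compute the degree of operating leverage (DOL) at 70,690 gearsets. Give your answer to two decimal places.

3.81

At 70,690 units, contribution = 70,690 × €137.74 = €9,736,840.60.
Operating income = contribution − fixed costs = €9,736,840.60 − €7,184,200 = €2,552,640.60.
Degree of operating leverage = €9,736,840.60 / €2,552,640.60 = 3.8144.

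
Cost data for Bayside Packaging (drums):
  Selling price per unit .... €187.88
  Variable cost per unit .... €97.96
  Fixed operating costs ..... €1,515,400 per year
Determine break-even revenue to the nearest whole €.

€3,166,296

CM per unit = €187.88 − €97.96 = €89.92; CM ratio = €89.92 / €187.88 = 0.4786.
Break-even sales = FC ÷ CM ratio = €1,515,400 × €187.88 / €89.92 = €3,166,296.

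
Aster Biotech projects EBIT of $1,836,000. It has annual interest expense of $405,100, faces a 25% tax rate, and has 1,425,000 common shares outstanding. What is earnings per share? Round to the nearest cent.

$0.75

Interest = $405,100.00, so EBT = $1,836,000 − $405,100.00 = $1,430,900.00.
After tax at 25%: net income = $1,430,900.00 × 0.75 = $1,073,175.00.
EPS = $1,073,175.00 ÷ 1,425,000 = $0.75.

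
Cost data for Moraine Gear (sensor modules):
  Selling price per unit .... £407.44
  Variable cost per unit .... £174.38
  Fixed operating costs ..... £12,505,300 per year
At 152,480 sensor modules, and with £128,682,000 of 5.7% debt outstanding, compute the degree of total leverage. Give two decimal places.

2.26

At 152,480 units, contribution = 152,480 × £233.06 = £35,536,988.80.
EBIT = £35,536,988.80 − £12,505,300 = £23,031,688.80. Interest = £7,334,874.00, so EBIT − I = £15,696,814.80.
DCL = contribution ÷ (EBIT − I) = £35,536,988.80 ÷ £15,696,814.80 = 2.2640.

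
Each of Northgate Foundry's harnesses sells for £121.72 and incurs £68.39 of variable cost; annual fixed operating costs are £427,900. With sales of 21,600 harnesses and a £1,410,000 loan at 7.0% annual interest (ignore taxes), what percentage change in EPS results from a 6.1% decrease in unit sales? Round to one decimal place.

Total contribution margin = 21,600 × £53.33 = £1,151,928.00.
Operating income = contribution − fixed costs = £1,151,928.00 − £427,900 = £724,028.00.
After interest of £98,700.00, pre-tax earnings = £625,328.00.
DCL = total CM / (EBIT − I) = £1,151,928.00 / £625,328.00 = 1.8421.
EPS therefore changes by 1.8421 × (-6.1%) = -11.2%.

-11.2%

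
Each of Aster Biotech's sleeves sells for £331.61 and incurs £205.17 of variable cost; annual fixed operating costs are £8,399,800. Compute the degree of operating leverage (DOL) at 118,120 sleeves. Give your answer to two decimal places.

2.29

At 118,120 units, contribution = 118,120 × £126.44 = £14,935,092.80.
EBIT = £14,935,092.80 − £8,399,800 = £6,535,292.80.
Degree of operating leverage = £14,935,092.80 / £6,535,292.80 = 2.2853.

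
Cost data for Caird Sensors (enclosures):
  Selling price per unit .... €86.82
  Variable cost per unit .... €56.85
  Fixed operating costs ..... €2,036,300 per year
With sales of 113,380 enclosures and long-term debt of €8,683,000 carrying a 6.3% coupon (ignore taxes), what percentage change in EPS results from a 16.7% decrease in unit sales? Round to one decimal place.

-69.7%

At 113,380 units, contribution = 113,380 × €29.97 = €3,397,998.60.
EBIT = €3,397,998.60 − €2,036,300 = €1,361,698.60.
Interest = €547,029.00, so EBIT − I = €814,669.60.
DCL = total CM / (EBIT − I) = €3,397,998.60 / €814,669.60 = 4.1710.
EPS therefore changes by 4.1710 × (-16.7%) = -69.7%.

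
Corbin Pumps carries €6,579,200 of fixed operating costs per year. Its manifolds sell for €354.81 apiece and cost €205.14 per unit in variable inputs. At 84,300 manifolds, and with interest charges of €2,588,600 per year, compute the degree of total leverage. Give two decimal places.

3.66

At 84,300 units, contribution = 84,300 × €149.67 = €12,617,181.00.
Operating income = contribution − fixed costs = €12,617,181.00 − €6,579,200 = €6,037,981.00. Interest = €2,588,600.00.
DOL = €12,617,181.00 ÷ €6,037,981.00 = 2.0896; DFL = €6,037,981.00 ÷ €3,449,381.00 = 1.7505.
DCL = DOL × DFL = 2.0896 × 1.7505 = 3.6578.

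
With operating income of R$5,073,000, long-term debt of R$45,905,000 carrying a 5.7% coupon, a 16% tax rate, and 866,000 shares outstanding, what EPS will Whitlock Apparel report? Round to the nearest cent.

Pre-tax income = R$5,073,000 − R$2,616,585.00 = R$2,456,415.00.
After tax at 16%: net income = R$2,456,415.00 × 0.84 = R$2,063,388.60.
Per share: R$2,063,388.60 / 866,000 shares = R$2.38.

R$2.38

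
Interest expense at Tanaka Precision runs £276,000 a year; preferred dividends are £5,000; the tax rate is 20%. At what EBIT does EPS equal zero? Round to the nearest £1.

£282,250

Grossing the preferred dividend up to pre-tax terms: £5,000 / (1 − 0.20) = £6,250.00.
EPS = 0 when EBIT covers interest plus the pre-tax preferred burden: £276,000 + £6,250.00 = £282,250.00.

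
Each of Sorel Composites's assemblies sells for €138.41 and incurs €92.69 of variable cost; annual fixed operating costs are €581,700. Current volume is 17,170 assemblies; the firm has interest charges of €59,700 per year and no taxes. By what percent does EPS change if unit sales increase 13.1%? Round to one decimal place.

+71.6%

At 17,170 units, contribution = 17,170 × €45.72 = €785,012.40.
Subtracting fixed costs: EBIT = €785,012.40 − €581,700 = €203,312.40.
After interest of €59,700.00, pre-tax earnings = €143,612.40.
Degree of combined leverage = contribution ÷ (EBIT − I) = €785,012.40 ÷ €143,612.40 = 5.4662.
%ΔEPS = DCL × %ΔSales = 5.4662 × +13.1% = +71.6%.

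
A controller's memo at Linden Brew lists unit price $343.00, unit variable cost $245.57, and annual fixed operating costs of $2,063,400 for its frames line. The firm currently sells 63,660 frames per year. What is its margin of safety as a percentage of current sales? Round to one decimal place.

Each unit contributes $343.00 − $245.57 = $97.43. Break-even units = $2,063,400 ÷ $97.43 = 21,178.28; break-even revenue = 21,178.28 × $343.00 = $7,264,150.67.
Current sales = 63,660 × $343.00 = $21,835,380.00.
Margin of safety = ($21,835,380.00 − $7,264,150.67) ÷ $21,835,380.00 = 66.7%.

66.7%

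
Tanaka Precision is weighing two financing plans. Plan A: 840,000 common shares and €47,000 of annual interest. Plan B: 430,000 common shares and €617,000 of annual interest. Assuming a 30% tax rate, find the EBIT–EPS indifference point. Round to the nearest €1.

At indifference, (EBIT − 47,000)(1 − t)/840,000 = (EBIT − 617,000)(1 − t)/430,000.
Cancelling (1 − t) and cross-multiplying: 430,000·(EBIT − 47,000) = 840,000·(EBIT − 617,000).
EBIT × (840,000 − 430,000) = 617,000 × 840,000 − 47,000 × 430,000 = 498,070,000,000, so EBIT = 498,070,000,000 ÷ 410,000 = 1,214,804.88.

€1,214,805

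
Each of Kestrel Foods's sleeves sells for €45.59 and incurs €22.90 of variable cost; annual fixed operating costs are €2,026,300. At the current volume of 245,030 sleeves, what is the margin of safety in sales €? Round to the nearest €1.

Contribution margin per unit = €45.59 − €22.90 = €22.69. Break-even units = €2,026,300 ÷ €22.69 = 89,303.66; break-even revenue = 89,303.66 × €45.59 = €4,071,353.77.
Actual sales revenue = 245,030 × €45.59 = €11,170,917.70.
Margin of safety = €11,170,917.70 − €4,071,353.77 = €7,099,564.

€7,099,564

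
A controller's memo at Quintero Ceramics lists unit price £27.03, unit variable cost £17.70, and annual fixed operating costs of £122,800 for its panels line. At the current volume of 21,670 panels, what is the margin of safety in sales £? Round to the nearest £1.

£229,975

Contribution margin per unit = £27.03 − £17.70 = £9.33. Break-even units = £122,800 ÷ £9.33 = 13,161.84; break-even revenue = 13,161.84 × £27.03 = £355,764.63.
Actual sales revenue = 21,670 × £27.03 = £585,740.10.
Margin of safety = £585,740.10 − £355,764.63 = £229,975.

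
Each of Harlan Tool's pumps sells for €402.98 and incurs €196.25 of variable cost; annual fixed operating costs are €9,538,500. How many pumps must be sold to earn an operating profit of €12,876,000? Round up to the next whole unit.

108,425 pumps

Unit CM = price − variable cost = €402.98 − €196.25 = €206.73.
Need Q such that Q × €206.73 − €9,538,500 = €12,876,000, i.e. Q = €22,414,500 / €206.73 = 108,424.03 → 108,425.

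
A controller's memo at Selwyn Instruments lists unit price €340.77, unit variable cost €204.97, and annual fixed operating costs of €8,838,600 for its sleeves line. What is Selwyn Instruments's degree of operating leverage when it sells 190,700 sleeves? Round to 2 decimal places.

1.52

Total contribution margin = 190,700 × €135.80 = €25,897,060.00.
Subtracting fixed costs: EBIT = €25,897,060.00 − €8,838,600 = €17,058,460.00.
Degree of operating leverage = €25,897,060.00 / €17,058,460.00 = 1.5181.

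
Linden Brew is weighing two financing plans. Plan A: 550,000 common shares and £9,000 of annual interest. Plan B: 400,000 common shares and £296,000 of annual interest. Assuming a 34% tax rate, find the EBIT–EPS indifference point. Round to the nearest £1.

£1,061,333

At indifference, (EBIT − 9,000)(1 − t)/550,000 = (EBIT − 296,000)(1 − t)/400,000.
The (1 − t) factor cancels: (EBIT − 9,000) × 400,000 = (EBIT − 296,000) × 550,000.
Solving, EBIT = (296,000·550,000 − 9,000·400,000) / (550,000 − 400,000) = 159,200,000,000 / 150,000 = 1,061,333.33.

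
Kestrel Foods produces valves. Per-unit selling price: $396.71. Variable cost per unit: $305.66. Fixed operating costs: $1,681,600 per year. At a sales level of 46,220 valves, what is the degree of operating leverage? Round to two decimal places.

1.67

At 46,220 units, contribution = 46,220 × $91.05 = $4,208,331.00.
EBIT = $4,208,331.00 − $1,681,600 = $2,526,731.00.
DOL = contribution ÷ EBIT = $4,208,331.00 ÷ $2,526,731.00 = 1.6655.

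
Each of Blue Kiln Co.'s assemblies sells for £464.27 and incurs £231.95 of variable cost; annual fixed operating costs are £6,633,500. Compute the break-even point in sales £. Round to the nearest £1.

£13,256,435

CM per unit = £464.27 − £231.95 = £232.32; CM ratio = £232.32 / £464.27 = 0.5004.
Break-even revenue = fixed costs × price ÷ CM = £6,633,500 × £464.27 ÷ £232.32 = £13,256,435.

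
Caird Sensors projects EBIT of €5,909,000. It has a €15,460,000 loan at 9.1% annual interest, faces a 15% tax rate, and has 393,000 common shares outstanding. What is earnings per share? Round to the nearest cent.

Pre-tax income = €5,909,000 − €1,406,860.00 = €4,502,140.00.
After tax at 15%: net income = €4,502,140.00 × 0.85 = €3,826,819.00.
EPS = €3,826,819.00 ÷ 393,000 = €9.74.

€9.74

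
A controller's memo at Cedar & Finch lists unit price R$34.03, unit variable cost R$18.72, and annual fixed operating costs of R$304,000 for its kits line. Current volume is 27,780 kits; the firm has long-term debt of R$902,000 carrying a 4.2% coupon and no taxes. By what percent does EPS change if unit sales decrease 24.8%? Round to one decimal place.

Total contribution margin = 27,780 × R$15.31 = R$425,311.80.
Operating income = contribution − fixed costs = R$425,311.80 − R$304,000 = R$121,311.80.
Interest = R$37,884.00, so EBIT − I = R$83,427.80.
DCL = total CM / (EBIT − I) = R$425,311.80 / R$83,427.80 = 5.0980.
%ΔEPS = DCL × %ΔSales = 5.0980 × -24.8% = -126.4%.

-126.4%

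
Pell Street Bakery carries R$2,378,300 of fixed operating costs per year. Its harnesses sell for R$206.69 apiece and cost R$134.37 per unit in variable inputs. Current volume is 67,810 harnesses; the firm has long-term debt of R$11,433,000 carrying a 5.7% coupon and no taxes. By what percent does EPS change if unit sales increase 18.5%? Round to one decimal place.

+48.4%

Total contribution margin = 67,810 × R$72.32 = R$4,904,019.20.
EBIT = R$4,904,019.20 − R$2,378,300 = R$2,525,719.20.
After interest of R$651,681.00, pre-tax earnings = R$1,874,038.20.
Degree of combined leverage = contribution ÷ (EBIT − I) = R$4,904,019.20 ÷ R$1,874,038.20 = 2.6168.
EPS therefore changes by 2.6168 × (+18.5%) = +48.4%.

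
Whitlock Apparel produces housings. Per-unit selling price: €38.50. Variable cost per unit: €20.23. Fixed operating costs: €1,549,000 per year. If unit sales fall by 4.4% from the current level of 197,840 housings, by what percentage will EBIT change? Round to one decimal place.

-7.7%

At 197,840 units, contribution = 197,840 × €18.27 = €3,614,536.80.
Operating income = contribution − fixed costs = €3,614,536.80 − €1,549,000 = €2,065,536.80.
So DOL = total CM / EBIT = €3,614,536.80 / €2,065,536.80 = 1.7499.
So EBIT moves 1.7499 × (-4.4%) = -7.7%.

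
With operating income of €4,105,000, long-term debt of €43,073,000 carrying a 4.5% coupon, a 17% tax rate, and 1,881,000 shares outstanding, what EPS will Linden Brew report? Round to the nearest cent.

Pre-tax income = €4,105,000 − €1,938,285.00 = €2,166,715.00.
Net income = €2,166,715.00 × (1 − 0.17) = €1,798,373.45.
EPS = €1,798,373.45 ÷ 1,881,000 = €0.96.

€0.96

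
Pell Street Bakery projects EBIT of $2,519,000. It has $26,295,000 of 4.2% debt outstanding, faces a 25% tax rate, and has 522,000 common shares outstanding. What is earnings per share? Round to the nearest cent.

Pre-tax income = $2,519,000 − $1,104,390.00 = $1,414,610.00.
Net income = $1,414,610.00 × (1 − 0.25) = $1,060,957.50.
EPS = $1,060,957.50 ÷ 522,000 = $2.03.

$2.03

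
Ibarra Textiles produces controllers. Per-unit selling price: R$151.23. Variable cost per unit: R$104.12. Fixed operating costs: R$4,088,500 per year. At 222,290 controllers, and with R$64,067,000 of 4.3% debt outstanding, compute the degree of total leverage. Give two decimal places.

2.89

At 222,290 units, contribution = 222,290 × R$47.11 = R$10,472,081.90.
Operating income = contribution − fixed costs = R$10,472,081.90 − R$4,088,500 = R$6,383,581.90. Interest = R$2,754,881.00, so EBIT − I = R$3,628,700.90.
DCL = contribution ÷ (EBIT − I) = R$10,472,081.90 ÷ R$3,628,700.90 = 2.8859.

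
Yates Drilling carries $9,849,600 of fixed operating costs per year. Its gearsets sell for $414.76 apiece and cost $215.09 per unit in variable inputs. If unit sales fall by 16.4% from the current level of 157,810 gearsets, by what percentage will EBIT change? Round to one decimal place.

Total contribution margin = 157,810 × $199.67 = $31,509,922.70.
Subtracting fixed costs: EBIT = $31,509,922.70 − $9,849,600 = $21,660,322.70.
Degree of operating leverage = $31,509,922.70 / $21,660,322.70 = 1.4547.
So EBIT moves 1.4547 × (-16.4%) = -23.9%.

-23.9%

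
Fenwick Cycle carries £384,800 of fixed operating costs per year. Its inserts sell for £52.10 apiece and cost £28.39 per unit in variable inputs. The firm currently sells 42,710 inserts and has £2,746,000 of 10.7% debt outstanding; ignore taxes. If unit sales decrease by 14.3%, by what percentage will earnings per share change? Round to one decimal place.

At 42,710 units, contribution = 42,710 × £23.71 = £1,012,654.10.
EBIT = £1,012,654.10 − £384,800 = £627,854.10.
After interest of £293,822.00, pre-tax earnings = £334,032.10.
DCL = total CM / (EBIT − I) = £1,012,654.10 / £334,032.10 = 3.0316.
EPS therefore changes by 3.0316 × (-14.3%) = -43.4%.

-43.4%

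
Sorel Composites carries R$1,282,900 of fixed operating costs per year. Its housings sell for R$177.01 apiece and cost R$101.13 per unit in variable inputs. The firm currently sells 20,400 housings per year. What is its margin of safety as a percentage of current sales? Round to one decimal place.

Contribution margin per unit = R$177.01 − R$101.13 = R$75.88. Break-even units = R$1,282,900 ÷ R$75.88 = 16,906.96; break-even revenue = 16,906.96 × R$177.01 = R$2,992,700.70.
Current sales = 20,400 × R$177.01 = R$3,611,004.00.
Margin of safety = (R$3,611,004.00 − R$2,992,700.70) ÷ R$3,611,004.00 = 17.1%.

17.1%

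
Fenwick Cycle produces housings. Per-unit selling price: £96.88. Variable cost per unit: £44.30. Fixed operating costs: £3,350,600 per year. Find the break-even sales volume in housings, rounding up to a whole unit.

63,724 housings

Contribution margin per unit = £96.88 − £44.30 = £52.58.
Units to break even: £3,350,600 ÷ £52.58 = 63,723.85, rounded up to 63,724.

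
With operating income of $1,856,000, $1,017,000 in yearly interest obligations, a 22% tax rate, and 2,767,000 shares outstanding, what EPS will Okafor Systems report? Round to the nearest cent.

$0.24

Pre-tax income = $1,856,000 − $1,017,000.00 = $839,000.00.
Net income = $839,000.00 × (1 − 0.22) = $654,420.00.
EPS = $654,420.00 ÷ 2,767,000 = $0.24.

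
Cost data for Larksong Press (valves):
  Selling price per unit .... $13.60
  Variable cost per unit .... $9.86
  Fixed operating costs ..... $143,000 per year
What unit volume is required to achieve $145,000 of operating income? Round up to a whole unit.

Unit CM = price − variable cost = $13.60 − $9.86 = $3.74.
Required volume = (fixed costs + target profit) ÷ CM = ($143,000 + $145,000) ÷ $3.74 = 77,005.35, so 77,006 valves.

77,006 valves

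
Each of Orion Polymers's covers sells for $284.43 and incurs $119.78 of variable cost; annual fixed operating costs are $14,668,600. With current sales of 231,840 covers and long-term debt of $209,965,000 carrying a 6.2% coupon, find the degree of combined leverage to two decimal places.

Contribution at this volume is 231,840 × $164.65 = $38,172,456.00.
Operating income = contribution − fixed costs = $38,172,456.00 − $14,668,600 = $23,503,856.00. Interest = $13,017,830.00.
DOL = $38,172,456.00 ÷ $23,503,856.00 = 1.6241; DFL = $23,503,856.00 ÷ $10,486,026.00 = 2.2414.
Combined leverage = 1.6241 × 2.2414 = 3.6403.

3.64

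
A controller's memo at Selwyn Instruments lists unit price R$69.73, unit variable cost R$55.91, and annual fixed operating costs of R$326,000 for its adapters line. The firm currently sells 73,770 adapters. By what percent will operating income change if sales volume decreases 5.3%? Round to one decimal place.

-7.8%

At 73,770 units, contribution = 73,770 × R$13.82 = R$1,019,501.40.
Subtracting fixed costs: EBIT = R$1,019,501.40 − R$326,000 = R$693,501.40.
DOL = contribution ÷ EBIT = R$1,019,501.40 ÷ R$693,501.40 = 1.4701.
%ΔEBIT = DOL × %ΔSales = 1.4701 × -5.3% = -7.8%.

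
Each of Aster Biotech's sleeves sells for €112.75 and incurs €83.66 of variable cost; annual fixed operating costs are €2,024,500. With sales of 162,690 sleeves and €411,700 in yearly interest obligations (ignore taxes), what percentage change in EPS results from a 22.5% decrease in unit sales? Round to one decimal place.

Total contribution margin = 162,690 × €29.09 = €4,732,652.10.
EBIT = €4,732,652.10 − €2,024,500 = €2,708,152.10.
After interest of €411,700.00, pre-tax earnings = €2,296,452.10.
Degree of combined leverage = contribution ÷ (EBIT − I) = €4,732,652.10 ÷ €2,296,452.10 = 2.0609.
%ΔEPS = DCL × %ΔSales = 2.0609 × -22.5% = -46.4%.

-46.4%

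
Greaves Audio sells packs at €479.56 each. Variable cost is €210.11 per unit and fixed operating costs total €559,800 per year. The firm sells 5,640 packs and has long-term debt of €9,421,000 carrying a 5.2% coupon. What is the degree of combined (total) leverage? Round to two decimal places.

3.23

Contribution at this volume is 5,640 × €269.45 = €1,519,698.00.
Subtracting fixed costs: EBIT = €1,519,698.00 − €559,800 = €959,898.00. Interest = €489,892.00, so EBIT − I = €470,006.00.
Degree of total leverage = total CM / (EBIT − interest) = €1,519,698.00 / €470,006.00 = 3.2334.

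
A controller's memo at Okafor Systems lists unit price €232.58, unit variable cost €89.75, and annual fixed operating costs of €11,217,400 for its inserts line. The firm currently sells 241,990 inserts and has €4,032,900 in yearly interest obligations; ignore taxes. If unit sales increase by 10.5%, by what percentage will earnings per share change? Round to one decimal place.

+18.8%

Total contribution margin = 241,990 × €142.83 = €34,563,431.70.
Subtracting fixed costs: EBIT = €34,563,431.70 − €11,217,400 = €23,346,031.70.
After interest of €4,032,900.00, pre-tax earnings = €19,313,131.70.
DCL = total CM / (EBIT − I) = €34,563,431.70 / €19,313,131.70 = 1.7896.
EPS therefore changes by 1.7896 × (+10.5%) = +18.8%.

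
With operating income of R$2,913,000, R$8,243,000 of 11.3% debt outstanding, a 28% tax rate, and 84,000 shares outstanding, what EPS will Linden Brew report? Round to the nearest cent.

R$16.98

Interest = R$931,459.00, so EBT = R$2,913,000 − R$931,459.00 = R$1,981,541.00.
Net income = R$1,981,541.00 × (1 − 0.28) = R$1,426,709.52.
Per share: R$1,426,709.52 / 84,000 shares = R$16.98.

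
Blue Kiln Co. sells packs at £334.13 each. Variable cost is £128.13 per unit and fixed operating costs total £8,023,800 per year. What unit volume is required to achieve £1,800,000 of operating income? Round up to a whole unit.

Each unit contributes £334.13 − £128.13 = £206.00.
Units = (FC + target) / CM = (£8,023,800 + £1,800,000) / £206.00 = 47,688.35, so 47,689 packs.

47,689 packs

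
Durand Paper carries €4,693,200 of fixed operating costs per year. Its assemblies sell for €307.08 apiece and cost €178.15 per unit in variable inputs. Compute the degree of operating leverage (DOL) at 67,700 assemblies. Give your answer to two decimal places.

Total contribution margin = 67,700 × €128.93 = €8,728,561.00.
EBIT = €8,728,561.00 − €4,693,200 = €4,035,361.00.
So DOL = total CM / EBIT = €8,728,561.00 / €4,035,361.00 = 2.1630.

2.16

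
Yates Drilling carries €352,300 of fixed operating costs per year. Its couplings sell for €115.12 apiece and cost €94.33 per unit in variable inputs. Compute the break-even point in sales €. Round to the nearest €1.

Contribution margin per unit = €115.12 − €94.33 = €20.79, a CM ratio of €20.79 ÷ €115.12 = 0.1806.
Break-even revenue = fixed costs × price ÷ CM = €352,300 × €115.12 ÷ €20.79 = €1,950,783.

€1,950,783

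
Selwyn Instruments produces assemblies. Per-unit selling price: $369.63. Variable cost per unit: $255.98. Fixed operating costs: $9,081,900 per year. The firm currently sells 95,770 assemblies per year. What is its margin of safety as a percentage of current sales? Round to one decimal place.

Contribution margin per unit = $369.63 − $255.98 = $113.65. Break-even units = $9,081,900 ÷ $113.65 = 79,911.13; break-even revenue = 79,911.13 × $369.63 = $29,537,551.23.
Actual sales revenue = 95,770 × $369.63 = $35,399,465.10.
Margin of safety = ($35,399,465.10 − $29,537,551.23) ÷ $35,399,465.10 = 16.6%.

16.6%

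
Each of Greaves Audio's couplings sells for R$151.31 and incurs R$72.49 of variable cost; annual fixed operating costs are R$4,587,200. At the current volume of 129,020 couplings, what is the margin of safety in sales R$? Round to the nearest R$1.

R$10,716,012

Each unit contributes R$151.31 − R$72.49 = R$78.82. Break-even units = R$4,587,200 ÷ R$78.82 = 58,198.43; break-even revenue = 58,198.43 × R$151.31 = R$8,806,003.96.
Current sales = 129,020 × R$151.31 = R$19,522,016.20.
Margin of safety = R$19,522,016.20 − R$8,806,003.96 = R$10,716,012.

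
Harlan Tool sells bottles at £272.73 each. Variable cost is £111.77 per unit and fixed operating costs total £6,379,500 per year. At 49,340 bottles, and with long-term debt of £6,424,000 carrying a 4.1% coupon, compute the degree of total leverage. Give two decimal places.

At 49,340 units, contribution = 49,340 × £160.96 = £7,941,766.40.
Operating income = contribution − fixed costs = £7,941,766.40 − £6,379,500 = £1,562,266.40. Interest = £263,384.00.
DOL = £7,941,766.40 ÷ £1,562,266.40 = 5.0835; DFL = £1,562,266.40 ÷ £1,298,882.40 = 1.2028.
DCL = DOL × DFL = 5.0835 × 1.2028 = 6.1144.

6.11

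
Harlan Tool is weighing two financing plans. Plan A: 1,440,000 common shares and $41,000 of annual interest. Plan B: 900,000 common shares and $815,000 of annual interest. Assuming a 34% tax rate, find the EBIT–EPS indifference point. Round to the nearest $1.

At indifference, (EBIT − 41,000)(1 − t)/1,440,000 = (EBIT − 815,000)(1 − t)/900,000.
The (1 − t) factor cancels: (EBIT − 41,000) × 900,000 = (EBIT − 815,000) × 1,440,000.
EBIT × (1,440,000 − 900,000) = 815,000 × 1,440,000 − 41,000 × 900,000 = 1,136,700,000,000, so EBIT = 1,136,700,000,000 ÷ 540,000 = 2,105,000.00.

$2,105,000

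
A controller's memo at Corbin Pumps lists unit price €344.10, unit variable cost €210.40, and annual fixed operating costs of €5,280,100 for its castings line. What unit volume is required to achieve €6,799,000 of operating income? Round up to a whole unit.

Unit CM = price − variable cost = €344.10 − €210.40 = €133.70.
Required volume = (fixed costs + target profit) ÷ CM = (€5,280,100 + €6,799,000) ÷ €133.70 = 90,344.80, so 90,345 castings.

90,345 castings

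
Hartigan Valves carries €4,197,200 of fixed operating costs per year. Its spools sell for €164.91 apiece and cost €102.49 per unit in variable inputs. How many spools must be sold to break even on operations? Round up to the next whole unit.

67,242 spools

Contribution margin per unit = €164.91 − €102.49 = €62.42.
Units to break even: €4,197,200 ÷ €62.42 = 67,241.27, rounded up to 67,242.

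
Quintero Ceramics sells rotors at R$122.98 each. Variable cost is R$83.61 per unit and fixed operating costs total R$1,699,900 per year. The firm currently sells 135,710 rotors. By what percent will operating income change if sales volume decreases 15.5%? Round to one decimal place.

-22.7%

At 135,710 units, contribution = 135,710 × R$39.37 = R$5,342,902.70.
Subtracting fixed costs: EBIT = R$5,342,902.70 − R$1,699,900 = R$3,643,002.70.
Degree of operating leverage = R$5,342,902.70 / R$3,643,002.70 = 1.4666.
%ΔEBIT = DOL × %ΔSales = 1.4666 × -15.5% = -22.7%.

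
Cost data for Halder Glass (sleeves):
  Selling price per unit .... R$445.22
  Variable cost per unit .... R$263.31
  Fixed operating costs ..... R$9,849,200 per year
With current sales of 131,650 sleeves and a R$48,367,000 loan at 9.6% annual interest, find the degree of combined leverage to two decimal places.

Total contribution margin = 131,650 × R$181.91 = R$23,948,451.50.
EBIT = R$23,948,451.50 − R$9,849,200 = R$14,099,251.50. Interest = R$4,643,232.00.
DOL = R$23,948,451.50 ÷ R$14,099,251.50 = 1.6986; DFL = R$14,099,251.50 ÷ R$9,456,019.50 = 1.4910.
DCL = DOL × DFL = 1.6986 × 1.4910 = 2.5326.

2.53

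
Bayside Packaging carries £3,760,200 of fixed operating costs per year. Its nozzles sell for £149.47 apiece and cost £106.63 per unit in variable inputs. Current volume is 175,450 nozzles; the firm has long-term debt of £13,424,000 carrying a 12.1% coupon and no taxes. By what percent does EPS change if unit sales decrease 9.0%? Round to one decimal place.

-31.7%

Total contribution margin = 175,450 × £42.84 = £7,516,278.00.
EBIT = £7,516,278.00 − £3,760,200 = £3,756,078.00.
Interest = £1,624,304.00, so EBIT − I = £2,131,774.00.
Degree of combined leverage = contribution ÷ (EBIT − I) = £7,516,278.00 ÷ £2,131,774.00 = 3.5258.
EPS therefore changes by 3.5258 × (-9.0%) = -31.7%.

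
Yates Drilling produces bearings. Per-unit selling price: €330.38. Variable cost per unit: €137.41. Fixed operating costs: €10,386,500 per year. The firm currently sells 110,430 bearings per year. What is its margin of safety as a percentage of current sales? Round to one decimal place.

Unit CM = price − variable cost = €330.38 − €137.41 = €192.97. Break-even units = €10,386,500 ÷ €192.97 = 53,824.43; break-even revenue = 53,824.43 × €330.38 = €17,782,514.74.
Current sales = 110,430 × €330.38 = €36,483,863.40.
Margin of safety = (€36,483,863.40 − €17,782,514.74) ÷ €36,483,863.40 = 51.3%.

51.3%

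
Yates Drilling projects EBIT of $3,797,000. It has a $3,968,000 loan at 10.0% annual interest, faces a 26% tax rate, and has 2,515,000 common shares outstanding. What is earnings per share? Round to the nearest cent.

$1.00

Pre-tax income = $3,797,000 − $396,800.00 = $3,400,200.00.
After tax at 26%: net income = $3,400,200.00 × 0.74 = $2,516,148.00.
EPS = $2,516,148.00 ÷ 2,515,000 = $1.00.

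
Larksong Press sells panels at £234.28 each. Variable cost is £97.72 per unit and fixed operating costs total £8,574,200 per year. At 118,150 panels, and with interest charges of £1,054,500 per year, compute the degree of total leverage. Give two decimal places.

2.48

At 118,150 units, contribution = 118,150 × £136.56 = £16,134,564.00.
EBIT = £16,134,564.00 − £8,574,200 = £7,560,364.00. Interest = £1,054,500.00, so EBIT − I = £6,505,864.00.
Degree of total leverage = total CM / (EBIT − interest) = £16,134,564.00 / £6,505,864.00 = 2.4800.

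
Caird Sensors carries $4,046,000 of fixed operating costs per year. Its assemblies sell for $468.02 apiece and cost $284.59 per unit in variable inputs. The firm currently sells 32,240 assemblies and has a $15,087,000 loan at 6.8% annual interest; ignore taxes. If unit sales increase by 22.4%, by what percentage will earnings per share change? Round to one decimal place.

+157.4%

Total contribution margin = 32,240 × $183.43 = $5,913,783.20.
Operating income = contribution − fixed costs = $5,913,783.20 − $4,046,000 = $1,867,783.20.
Interest = $1,025,916.00, so EBIT − I = $841,867.20.
Degree of combined leverage = contribution ÷ (EBIT − I) = $5,913,783.20 ÷ $841,867.20 = 7.0246.
%ΔEPS = DCL × %ΔSales = 7.0246 × +22.4% = +157.4%.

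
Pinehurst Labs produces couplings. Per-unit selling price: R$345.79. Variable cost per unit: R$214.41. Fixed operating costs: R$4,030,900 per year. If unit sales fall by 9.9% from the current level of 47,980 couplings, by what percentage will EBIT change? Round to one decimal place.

Total contribution margin = 47,980 × R$131.38 = R$6,303,612.40.
Subtracting fixed costs: EBIT = R$6,303,612.40 − R$4,030,900 = R$2,272,712.40.
So DOL = total CM / EBIT = R$6,303,612.40 / R$2,272,712.40 = 2.7736.
%ΔEBIT = DOL × %ΔSales = 2.7736 × -9.9% = -27.5%.

-27.5%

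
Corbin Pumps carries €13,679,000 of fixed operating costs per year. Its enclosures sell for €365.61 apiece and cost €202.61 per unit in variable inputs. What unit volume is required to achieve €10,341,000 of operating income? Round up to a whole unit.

Unit CM = price − variable cost = €365.61 − €202.61 = €163.00.
Need Q such that Q × €163.00 − €13,679,000 = €10,341,000, i.e. Q = €24,020,000 / €163.00 = 147,361.96 → 147,362.

147,362 enclosures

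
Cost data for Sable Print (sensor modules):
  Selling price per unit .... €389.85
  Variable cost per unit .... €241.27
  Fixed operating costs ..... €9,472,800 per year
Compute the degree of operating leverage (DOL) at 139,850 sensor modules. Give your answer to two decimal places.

Total contribution margin = 139,850 × €148.58 = €20,778,913.00.
Subtracting fixed costs: EBIT = €20,778,913.00 − €9,472,800 = €11,306,113.00.
So DOL = total CM / EBIT = €20,778,913.00 / €11,306,113.00 = 1.8378.

1.84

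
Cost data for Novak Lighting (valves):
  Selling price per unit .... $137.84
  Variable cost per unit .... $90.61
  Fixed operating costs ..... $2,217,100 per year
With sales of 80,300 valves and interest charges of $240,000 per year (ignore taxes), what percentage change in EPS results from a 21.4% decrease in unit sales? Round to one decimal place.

Total contribution margin = 80,300 × $47.23 = $3,792,569.00.
Subtracting fixed costs: EBIT = $3,792,569.00 − $2,217,100 = $1,575,469.00.
Interest = $240,000.00, so EBIT − I = $1,335,469.00.
DCL = total CM / (EBIT − I) = $3,792,569.00 / $1,335,469.00 = 2.8399.
%ΔEPS = DCL × %ΔSales = 2.8399 × -21.4% = -60.8%.

-60.8%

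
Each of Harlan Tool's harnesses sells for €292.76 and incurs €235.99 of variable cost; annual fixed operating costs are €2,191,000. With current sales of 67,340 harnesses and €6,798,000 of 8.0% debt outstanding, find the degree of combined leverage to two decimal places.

3.51

Total contribution margin = 67,340 × €56.77 = €3,822,891.80.
Operating income = contribution − fixed costs = €3,822,891.80 − €2,191,000 = €1,631,891.80. Interest = €543,840.00, so EBIT − I = €1,088,051.80.
Degree of total leverage = total CM / (EBIT − interest) = €3,822,891.80 / €1,088,051.80 = 3.5135.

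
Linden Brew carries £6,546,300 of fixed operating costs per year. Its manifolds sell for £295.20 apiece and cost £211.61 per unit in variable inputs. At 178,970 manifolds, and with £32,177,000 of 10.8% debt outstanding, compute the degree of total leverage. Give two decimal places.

Total contribution margin = 178,970 × £83.59 = £14,960,102.30.
Operating income = contribution − fixed costs = £14,960,102.30 − £6,546,300 = £8,413,802.30. Interest = £3,475,116.00.
DOL = £14,960,102.30 ÷ £8,413,802.30 = 1.7780; DFL = £8,413,802.30 ÷ £4,938,686.30 = 1.7037.
DCL = DOL × DFL = 1.7780 × 1.7037 = 3.0292.

3.03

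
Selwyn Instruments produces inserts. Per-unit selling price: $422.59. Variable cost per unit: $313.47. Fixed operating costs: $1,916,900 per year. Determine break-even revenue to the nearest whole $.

$7,423,596

Contribution margin per unit = $422.59 − $313.47 = $109.12, a CM ratio of $109.12 ÷ $422.59 = 0.2582.
Break-even revenue = fixed costs × price ÷ CM = $1,916,900 × $422.59 ÷ $109.12 = $7,423,596.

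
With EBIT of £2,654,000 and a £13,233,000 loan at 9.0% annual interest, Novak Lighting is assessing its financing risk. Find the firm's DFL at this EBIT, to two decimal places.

Interest = £1,190,970.00.
Degree of financial leverage = EBIT / (EBIT − interest) = £2,654,000 / £1,463,030.00 = 1.8140.

1.81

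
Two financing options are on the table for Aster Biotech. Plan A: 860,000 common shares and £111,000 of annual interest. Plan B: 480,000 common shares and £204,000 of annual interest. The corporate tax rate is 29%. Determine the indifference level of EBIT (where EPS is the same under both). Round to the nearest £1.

£321,474

At indifference, (EBIT − 111,000)(1 − t)/860,000 = (EBIT − 204,000)(1 − t)/480,000.
Cancelling (1 − t) and cross-multiplying: 480,000·(EBIT − 111,000) = 860,000·(EBIT − 204,000).
Solving, EBIT = (204,000·860,000 − 111,000·480,000) / (860,000 − 480,000) = 122,160,000,000 / 380,000 = 321,473.68.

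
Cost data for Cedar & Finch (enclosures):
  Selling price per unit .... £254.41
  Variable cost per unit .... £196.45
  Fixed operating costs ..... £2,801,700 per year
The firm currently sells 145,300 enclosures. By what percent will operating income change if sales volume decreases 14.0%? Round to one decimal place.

Total contribution margin = 145,300 × £57.96 = £8,421,588.00.
EBIT = £8,421,588.00 − £2,801,700 = £5,619,888.00.
Degree of operating leverage = £8,421,588.00 / £5,619,888.00 = 1.4985.
%ΔEBIT = DOL × %ΔSales = 1.4985 × -14.0% = -21.0%.

-21.0%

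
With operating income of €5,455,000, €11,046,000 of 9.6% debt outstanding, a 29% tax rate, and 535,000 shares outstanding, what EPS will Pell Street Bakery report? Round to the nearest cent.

€5.83

Pre-tax income = €5,455,000 − €1,060,416.00 = €4,394,584.00.
After tax at 29%: net income = €4,394,584.00 × 0.71 = €3,120,154.64.
EPS = €3,120,154.64 ÷ 535,000 = €5.83.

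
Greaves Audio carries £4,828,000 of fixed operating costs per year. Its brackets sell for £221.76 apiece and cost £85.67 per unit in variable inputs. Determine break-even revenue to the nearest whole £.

Contribution margin per unit = £221.76 − £85.67 = £136.09, a CM ratio of £136.09 ÷ £221.76 = 0.6137.
Break-even sales = FC ÷ CM ratio = £4,828,000 × £221.76 / £136.09 = £7,867,274.

£7,867,274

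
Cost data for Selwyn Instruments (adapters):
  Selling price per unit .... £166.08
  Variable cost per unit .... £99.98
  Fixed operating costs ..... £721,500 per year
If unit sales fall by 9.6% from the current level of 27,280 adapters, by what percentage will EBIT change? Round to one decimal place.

Total contribution margin = 27,280 × £66.10 = £1,803,208.00.
Operating income = contribution − fixed costs = £1,803,208.00 − £721,500 = £1,081,708.00.
Degree of operating leverage = £1,803,208.00 / £1,081,708.00 = 1.6670.
So EBIT moves 1.6670 × (-9.6%) = -16.0%.

-16.0%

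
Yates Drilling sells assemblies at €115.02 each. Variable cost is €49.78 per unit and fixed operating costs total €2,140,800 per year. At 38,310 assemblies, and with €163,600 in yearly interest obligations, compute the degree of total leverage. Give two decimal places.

At 38,310 units, contribution = 38,310 × €65.24 = €2,499,344.40.
Operating income = contribution − fixed costs = €2,499,344.40 − €2,140,800 = €358,544.40. Interest = €163,600.00.
DOL = €2,499,344.40 ÷ €358,544.40 = 6.9708; DFL = €358,544.40 ÷ €194,944.40 = 1.8392.
DCL = DOL × DFL = 6.9708 × 1.8392 = 12.8207.

12.82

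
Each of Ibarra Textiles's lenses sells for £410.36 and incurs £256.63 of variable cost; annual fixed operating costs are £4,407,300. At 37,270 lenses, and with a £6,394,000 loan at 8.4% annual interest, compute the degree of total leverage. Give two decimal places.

At 37,270 units, contribution = 37,270 × £153.73 = £5,729,517.10.
EBIT = £5,729,517.10 − £4,407,300 = £1,322,217.10. Interest = £537,096.00.
DOL = £5,729,517.10 ÷ £1,322,217.10 = 4.3333; DFL = £1,322,217.10 ÷ £785,121.10 = 1.6841.
DCL = DOL × DFL = 4.3333 × 1.6841 = 7.2977.

7.30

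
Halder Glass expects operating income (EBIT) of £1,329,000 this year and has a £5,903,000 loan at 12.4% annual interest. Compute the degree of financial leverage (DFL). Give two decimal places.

2.23

Annual interest charges come to £731,972.00.
DFL = EBIT ÷ (EBIT − I) = £1,329,000 ÷ (£1,329,000 − £731,972.00) = £1,329,000 ÷ £597,028.00 = 2.2260.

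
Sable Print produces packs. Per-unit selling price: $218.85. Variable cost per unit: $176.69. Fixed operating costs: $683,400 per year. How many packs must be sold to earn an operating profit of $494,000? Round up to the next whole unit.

Each unit contributes $218.85 − $176.69 = $42.16.
Units = (FC + target) / CM = ($683,400 + $494,000) / $42.16 = 27,926.94, so 27,927 packs.

27,927 packs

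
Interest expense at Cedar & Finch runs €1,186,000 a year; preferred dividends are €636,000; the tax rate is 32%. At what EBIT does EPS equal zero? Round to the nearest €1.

€2,121,294

Grossing the preferred dividend up to pre-tax terms: €636,000 / (1 − 0.32) = €935,294.12.
Financial break-even EBIT = interest + D_p ÷ (1 − t) = €1,186,000 + €935,294.12 = €2,121,294.12.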